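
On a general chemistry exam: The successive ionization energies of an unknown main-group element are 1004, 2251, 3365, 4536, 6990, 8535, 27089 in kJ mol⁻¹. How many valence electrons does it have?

Look for the largest jump between consecutive ionization energies: IE7/IE6 ≈ 3.2, far larger than any earlier ratio.
That jump marks the point where a core electron is being removed. So the atom has 6 valence electrons.

6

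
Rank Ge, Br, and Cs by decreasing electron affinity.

Br > Ge > Cs

EA tends to increase across a period and decrease down a group, though the pattern is less regular than for IE or radius.
Here both period and group differ, so the two effects have to be weighed against each other.
Ge > Cs: both effects reinforce here, so Ge is clearly the higher of the two.
Br > Ge: both are in period 4; the period trend gives Br the larger value.
Tabulated electron affinity (kJ/mol): Ge 119, Br 325, Cs 46.
So from highest to lowest: Br > Ge > Cs.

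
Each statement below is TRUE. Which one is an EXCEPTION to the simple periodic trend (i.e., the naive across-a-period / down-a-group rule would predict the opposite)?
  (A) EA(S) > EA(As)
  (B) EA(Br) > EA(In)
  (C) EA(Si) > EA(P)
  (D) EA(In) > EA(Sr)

The general trend: electron affinity increases across a period and decreases down a group.
(A) S (period 3, group 16) vs As (period 4, group 15): the stated order agrees with the simple trend.
(B) Br (period 4, group 17) vs In (period 5, group 13): the stated order agrees with the simple trend.
(C) Si (period 3, group 14) vs P (period 3, group 15): the stated order contradicts the simple trend.
(D) In (period 5, group 13) vs Sr (period 5, group 2): the stated order agrees with the simple trend.
The exception is (C): adding an electron to P's half-filled 3p³ is unfavourable, so Si (3p²) has the more exothermic EA.

(C)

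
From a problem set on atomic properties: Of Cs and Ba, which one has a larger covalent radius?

Cs is in period 6, group 1; Ba is in period 6, group 2.
Across a period the added protons contract the valence shell; down a group each new principal shell makes the atom larger.
All lie in period 6, so atomic radius increases right to left.
So Cs has the larger covalent radius (Cs > Ba).

Cs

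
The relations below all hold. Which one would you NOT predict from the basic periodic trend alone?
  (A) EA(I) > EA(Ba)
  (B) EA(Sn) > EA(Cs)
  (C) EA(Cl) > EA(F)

The general trend: electron affinity increases across a period and decreases down a group.
(A) I (period 5, group 17) vs Ba (period 6, group 2): the stated order agrees with the simple trend.
(B) Sn (period 5, group 14) vs Cs (period 6, group 1): the stated order agrees with the simple trend.
(C) Cl (period 3, group 17) vs F (period 2, group 17): the stated order contradicts the simple trend.
The exception is (C): F's small 2p subshell makes the incoming electron feel strong e⁻–e⁻ repulsion, so Cl actually releases more energy on gaining an electron.

(C)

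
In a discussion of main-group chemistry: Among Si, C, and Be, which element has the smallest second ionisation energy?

Si

The second ionization energy removes an electron from the +1 ion. For each element: Si⁺ still has 3 valence electrons; C⁺ still has 3 valence electrons; Be⁺ still has 1 valence electron.
All are still removing valence electrons, so compare the +1 ions as you would atoms: IE_2 generally rises across a period (higher Z_eff) and falls down a group (larger shell), subject to the usual subshell exceptions.
Valence configurations: Si⁺ [Ne]3s²3p¹, C⁺ [He]2s²2p¹, Be⁺ [He]2s¹.
Tabulated IE_2 (kJ/mol): Si 1577, C 2353, Be 1757.
Hence IE_2: Si < Be < C.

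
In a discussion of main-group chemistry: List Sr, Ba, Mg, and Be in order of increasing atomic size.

Be is in period 2, group 2; Mg is in period 3, group 2; Sr is in period 5, group 2; Ba is in period 6, group 2.
Radius decreases left→right (rising Z_eff, same n) and increases top→bottom (higher n).
All are in group 2, so atomic radius increases down the group.
So from smallest to largest: Be < Mg < Sr < Ba.

Be < Mg < Sr < Ba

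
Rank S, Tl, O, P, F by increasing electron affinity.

Tl < P < O < S < F

O is in period 2, group 16; F is in period 2, group 17; P is in period 3, group 15; S is in period 3, group 16; Tl is in period 6, group 13.
Atoms with high Z_eff and room in the valence shell (especially the halogens) have the most exothermic electron affinities.
Here both period and group differ, so the two effects have to be weighed against each other.
P > Tl: both effects reinforce here, so P is clearly the higher of the two.
O > P: both effects reinforce here, so O is clearly the higher of the two.
S > O: this pair runs against the simple trend — see the exception note.
F > S: relative to S, both the across-period and down-group shifts push F's electron affinity up.
Note the exception: S has a higher electron affinity than O, contrary to the simple trend — the compact 2p subshell of O repels the added electron more than S's larger 3p does.
For reference (kJ/mol): O 141, F 328, P 72, S 200, Tl 19.
So from lowest to highest: Tl < P < O < S < F.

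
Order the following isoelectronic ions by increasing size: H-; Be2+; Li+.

All of these have 2 electrons, so size is governed by nuclear charge alone: the more protons, the stronger the pull on the same electron cloud, and the smaller the ion.
Nuclear charges: Be2+ (Z=4), Li+ (Z=3), H- (Z=1).
Smallest to largest: Be2+ < Li+ < H-.

Be2+ < Li+ < H-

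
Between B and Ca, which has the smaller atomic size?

B is in period 2, group 13; Ca is in period 4, group 2.
Across a period the added protons contract the valence shell; down a group each new principal shell makes the atom larger.
These span different periods and groups, so the two trends combine.
Ca > B: both effects reinforce here, so Ca is clearly the larger of the two.
For reference (pm): B 85, Ca 171.
So B has the smaller atomic size (B < Ca).

B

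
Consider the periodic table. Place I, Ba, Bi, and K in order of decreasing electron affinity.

I, Bi, K, Ba

Adding an electron releases more energy for atoms nearer the top right (short of the noble gases).
Here both period and group differ, so the two effects have to be weighed against each other.
K > Ba: the two effects oppose for this pair; the down-group effect wins (48 vs 14 kJ/mol).
Bi > K: period and group pull opposite ways; the across-period shift dominates (91 vs 48 kJ/mol).
I > Bi: relative to Bi, both the across-period and down-group shifts push I's electron affinity up.
For reference (kJ/mol): K 48, I 295, Ba 14, Bi 91.
So from highest to lowest: I > Bi > K > Ba.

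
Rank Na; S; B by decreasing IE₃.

Na > B > S

The third ionization energy removes an electron from the +2 ion. For each element: Na²⁺ is already 1 electron into the core; S²⁺ still has 4 valence electrons; B²⁺ still has 1 valence electron.
Breaking into a closed-shell core is much more expensive than removing a leftover valence electron — Na has the largest IE_3 here.
Valence configurations: S²⁺ [Ne]3s²3p², B²⁺ [He]2s¹.
The numbers (kJ/mol): Na 6910, S 3357, B 3660.
Overall IE_3 order: S < B < Na.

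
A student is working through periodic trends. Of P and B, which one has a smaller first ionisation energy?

B is in period 2, group 13; P is in period 3, group 15.
Across a period the outer electron is held more tightly (higher IE₁); down a group it sits in a higher shell, more shielded, and comes off more easily.
Here both period and group differ, so the two effects have to be weighed against each other.
P > B: the two effects oppose for this pair; the across-period effect wins (1012 vs 801 kJ/mol).
For reference (kJ/mol): B 801, P 1012.
So B has the smaller first ionisation energy (B < P).

B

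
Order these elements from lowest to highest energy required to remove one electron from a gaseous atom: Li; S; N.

Li is in period 2, group 1; N is in period 2, group 15; S is in period 3, group 16.
Removing the outermost electron gets harder across a period and easier down a group.
Here both period and group differ, so the two effects have to be weighed against each other.
S > Li: the two effects oppose for this pair; the across-period effect wins (1000 vs 520 kJ/mol).
N > S: the two effects oppose for this pair; the down-group effect wins (1402 vs 1000 kJ/mol).
For reference (kJ/mol): Li 520, N 1402, S 1000.
So from lowest to highest: Li < S < N.

Li < S < N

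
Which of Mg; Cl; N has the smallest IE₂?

After 1 electron has been removed, what remains? Mg⁺ still has 1 valence electron; Cl⁺ still has 6 valence electrons; N⁺ still has 4 valence electrons.
All are still removing valence electrons, so compare the +1 ions as you would atoms: IE_2 generally rises across a period (higher Z_eff) and falls down a group (larger shell), subject to the usual subshell exceptions.
Valence configurations: Mg⁺ [Ne]3s¹, Cl⁺ [Ne]3s²3p⁴, N⁺ [He]2s²2p².
Tabulated IE_2 (kJ/mol): Mg 1451, Cl 2298, N 2856.
Putting it together, IE_2: Mg < Cl < N.

Mg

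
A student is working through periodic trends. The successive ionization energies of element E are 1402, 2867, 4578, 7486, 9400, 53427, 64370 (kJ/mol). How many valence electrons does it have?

5

Look for the largest jump between consecutive ionization energies: IE6/IE5 ≈ 5.7, far larger than any earlier ratio.
That jump marks the point where a core electron is being removed. So the atom has 5 valence electrons.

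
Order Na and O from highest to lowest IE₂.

Na > O

IE_2 is the cost of taking one more electron from the +1 cation: Na⁺ is the bare [Ne] core; O⁺ still has 5 valence electrons.
Core electrons are held far more tightly than valence electrons, so Na tops the IE_2 order.
Tabulated IE_2 (kJ/mol): Na 4562, O 3388.
Overall IE_2 order: O < Na.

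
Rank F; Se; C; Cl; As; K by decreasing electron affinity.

Cl > F > Se > C > As > K

Adding an electron releases more energy for atoms nearer the top right (short of the noble gases).
These span different periods and groups, so the two trends combine.
As > K: As lies to the right of K in period 4, so the across-period effect alone puts As higher.
C > As: period and group pull opposite ways; the down-group shift dominates (122 vs 78 kJ/mol).
Se > C: the two effects oppose for this pair; the across-period effect wins (195 vs 122 kJ/mol).
F > Se: relative to Se, both the across-period and down-group shifts push F's electron affinity up.
Cl > F: this pair runs against the simple trend — see the exception note.
Note the exception: Cl has a higher electron affinity than F, contrary to the simple trend — F's small 2p subshell makes the incoming electron feel strong e⁻–e⁻ repulsion, so Cl actually releases more energy on gaining an electron.
Approximate values (kJ/mol): C 122, F 328, Cl 349, K 48, As 78, Se 195.
So from highest to lowest: Cl > F > Se > C > As > K.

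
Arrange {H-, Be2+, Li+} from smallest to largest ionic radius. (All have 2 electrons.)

All of these have 2 electrons, so size is governed by nuclear charge alone: the more protons, the stronger the pull on the same electron cloud, and the smaller the ion.
Nuclear charges: Be2+ (Z=4), Li+ (Z=3), H- (Z=1).
Smallest to largest: Be2+ < Li+ < H-.

Be2+ < Li+ < H-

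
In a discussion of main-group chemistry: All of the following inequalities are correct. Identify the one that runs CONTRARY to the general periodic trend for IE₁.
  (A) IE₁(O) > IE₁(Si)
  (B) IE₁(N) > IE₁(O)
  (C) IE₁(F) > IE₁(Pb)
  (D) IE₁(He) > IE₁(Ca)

The general trend: IE₁ increases across a period and decreases down a group.
(A) O (period 2, group 16) vs Si (period 3, group 14): the stated order agrees with the simple trend.
(B) N (period 2, group 15) vs O (period 2, group 16): the stated order contradicts the simple trend.
(C) F (period 2, group 17) vs Pb (period 6, group 14): the stated order agrees with the simple trend.
(D) He (period 1, group 18) vs Ca (period 4, group 2): the stated order agrees with the simple trend.
The exception is (B): pairing an electron in O's 2p⁴ costs repulsion energy, so O ionizes more easily than half-filled N (2p³).

(B)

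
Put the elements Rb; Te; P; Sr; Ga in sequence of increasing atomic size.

Moving right in a period, electrons are added to the same shell under a stronger nuclear pull, so atoms get smaller; moving down, a new shell is opened and atoms get larger.
Neither a single period nor a single group — weigh both effects.
Ga > P: relative to P, both the across-period and down-group shifts push Ga's atomic radius up.
Te > Ga: period and group pull opposite ways; the down-group shift dominates (136 vs 124 pm).
Sr > Te: both are in period 5; the period trend gives Sr the larger value.
Rb > Sr: both are in period 5; the period trend gives Rb the larger value.
For reference (pm): P 111, Ga 124, Rb 210, Sr 185, Te 136.
So from smallest to largest: P < Ga < Te < Sr < Rb.

P < Ga < Te < Sr < Rb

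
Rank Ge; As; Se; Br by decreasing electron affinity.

Br > Se > Ge > As

Ge is in period 4, group 14; As is in period 4, group 15; Se is in period 4, group 16; Br is in period 4, group 17.
Electron affinity generally becomes more exothermic across a period toward the halogens and less exothermic down a group.
All lie in period 4; the across-period trend (electron affinity increases left to right) applies, with the exception below.
Note the exception: Ge has a higher electron affinity than As, contrary to the simple trend — adding an electron to As's half-filled 4p³ is unfavourable, so Ge (4p²) has the more exothermic EA.
Tabulated electron affinity (kJ/mol): Ge 119, As 78, Se 195, Br 325.
So from highest to lowest: Br > Se > Ge > As.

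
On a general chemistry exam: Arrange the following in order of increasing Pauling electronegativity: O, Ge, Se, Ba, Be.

Be is in period 2, group 2; O is in period 2, group 16; Ge is in period 4, group 14; Se is in period 4, group 16; Ba is in period 6, group 2.
Electronegativity increases across a period and decreases down a group, tracking effective nuclear charge and atomic size.
Neither a single period nor a single group — weigh both effects.
Be > Ba: they share group 2; the group trend gives Be the larger value.
Ge > Be: the two effects oppose for this pair; the across-period effect wins (2.01 vs 1.57).
Se > Ge: Se lies to the right of Ge in period 4, so the across-period effect alone puts Se higher.
O > Se: they share group 16; the group trend gives O the larger value.
Approximate values (Pauling): Be 1.57, O 3.44, Ge 2.01, Se 2.55, Ba 0.89.
So from lowest to highest: Ba < Be < Ge < Se < O.

Ba < Be < Ge < Se < O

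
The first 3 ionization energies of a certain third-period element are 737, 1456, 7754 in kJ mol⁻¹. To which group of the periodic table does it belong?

Group 2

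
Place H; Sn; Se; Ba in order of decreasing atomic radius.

H is in period 1, group 1; Se is in period 4, group 16; Sn is in period 5, group 14; Ba is in period 6, group 2.
Radius decreases left→right (rising Z_eff, same n) and increases top→bottom (higher n).
Neither a single period nor a single group — weigh both effects.
Se > H: period and group pull opposite ways; the down-group shift dominates (116 vs 32 pm).
Sn > Se: both effects reinforce here, so Sn is clearly the larger of the two.
Ba > Sn: both effects reinforce here, so Ba is clearly the larger of the two.
For reference (pm): H 32, Se 116, Sn 140, Ba 196.
So from largest to smallest: Ba > Sn > Se > H.

Ba > Sn > Se > H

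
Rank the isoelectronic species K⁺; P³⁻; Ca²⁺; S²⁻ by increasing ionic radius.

All of these have 18 electrons, so size is governed by nuclear charge alone: the more protons, the stronger the pull on the same electron cloud, and the smaller the ion.
Nuclear charges: Ca²⁺ (Z=20), K⁺ (Z=19), S²⁻ (Z=16), P³⁻ (Z=15).
Smallest to largest: Ca²⁺ < K⁺ < S²⁻ < P³⁻.

Ca²⁺, K⁺, S²⁻, P³⁻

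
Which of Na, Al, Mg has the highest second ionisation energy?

The second ionization energy removes an electron from the +1 ion. For each element: Na⁺ is the bare [Ne] core; Al⁺ still has 2 valence electrons; Mg⁺ still has 1 valence electron.
Core electrons are held far more tightly than valence electrons, so Na tops the IE_2 order.
Valence configurations: Al⁺ [Ne]3s², Mg⁺ [Ne]3s¹.
Tabulated IE_2 (kJ/mol): Na 4562, Al 1817, Mg 1451.
Overall IE_2 order: Mg < Al < Na.

Na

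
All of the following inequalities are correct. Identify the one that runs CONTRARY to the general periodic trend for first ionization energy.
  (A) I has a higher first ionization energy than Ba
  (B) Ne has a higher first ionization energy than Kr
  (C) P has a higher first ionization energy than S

(C)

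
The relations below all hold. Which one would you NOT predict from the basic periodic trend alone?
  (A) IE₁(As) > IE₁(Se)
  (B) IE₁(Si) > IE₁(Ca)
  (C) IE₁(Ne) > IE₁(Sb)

The general trend: first ionization energy increases across a period and decreases down a group.
(A) As (period 4, group 15) vs Se (period 4, group 16): the stated order contradicts the simple trend.
(B) Si (period 3, group 14) vs Ca (period 4, group 2): the stated order agrees with the simple trend.
(C) Ne (period 2, group 18) vs Sb (period 5, group 15): the stated order agrees with the simple trend.
The exception is (A): Se (4p⁴) ionizes more easily than half-filled As (4p³).

(A)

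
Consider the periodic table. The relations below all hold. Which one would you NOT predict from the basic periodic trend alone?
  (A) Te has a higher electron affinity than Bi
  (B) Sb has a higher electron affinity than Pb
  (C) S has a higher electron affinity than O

(C)

The general trend: electron affinity increases across a period and decreases down a group.
(A) Te (period 5, group 16) vs Bi (period 6, group 15): the stated order agrees with the simple trend.
(B) Sb (period 5, group 15) vs Pb (period 6, group 14): the stated order agrees with the simple trend.
(C) S (period 3, group 16) vs O (period 2, group 16): the stated order contradicts the simple trend.
The exception is (C): the compact 2p subshell of O repels the added electron more than S's larger 3p does.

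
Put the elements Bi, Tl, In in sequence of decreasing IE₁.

Bi > Tl > In

Across a period the outer electron is held more tightly (higher IE₁); down a group it sits in a higher shell, more shielded, and comes off more easily.
Here both period and group differ, so the two effects have to be weighed against each other.
Tl > In: this pair runs against the simple trend — see the exception note.
Bi > Tl: Bi lies to the right of Tl in period 6, so the across-period effect alone puts Bi higher.
Note the exception: Tl has a higher first ionization energy than In, contrary to the simple trend — relativistic 6s stabilisation and poor 4f/5d shielding distort the trend for the heavy p-block elements.
Tabulated first ionization energy (kJ/mol): In 558, Tl 589, Bi 703.
So from highest to lowest: Bi > Tl > In.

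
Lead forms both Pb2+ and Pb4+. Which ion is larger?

Pb2+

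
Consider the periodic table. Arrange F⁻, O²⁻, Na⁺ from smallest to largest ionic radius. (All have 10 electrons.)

Na⁺, F⁻, O²⁻

All of these have 10 electrons, so size is governed by nuclear charge alone: the more protons, the stronger the pull on the same electron cloud, and the smaller the ion.
Nuclear charges: Na⁺ (Z=11), F⁻ (Z=9), O²⁻ (Z=8).
Smallest to largest: Na⁺ < F⁻ < O²⁻.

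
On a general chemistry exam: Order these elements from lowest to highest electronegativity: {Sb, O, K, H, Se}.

K, Sb, H, Se, O

H is in period 1, group 1; O is in period 2, group 16; K is in period 4, group 1; Se is in period 4, group 16; Sb is in period 5, group 15.
EN rises left→right (higher Z_eff, smaller atoms) and falls top→bottom (larger, more shielded atoms).
Here both period and group differ, so the two effects have to be weighed against each other.
Sb > K: the two effects oppose for this pair; the across-period effect wins (2.05 vs 0.82).
H > Sb: period and group pull opposite ways; the down-group shift dominates (2.20 vs 2.05).
Se > H: the two effects oppose for this pair; the across-period effect wins (2.55 vs 2.20).
O > Se: they share group 16; the group trend gives O the larger value.
For reference (Pauling): H 2.20, O 3.44, K 0.82, Se 2.55, Sb 2.05.
So from lowest to highest: K < Sb < H < Se < O.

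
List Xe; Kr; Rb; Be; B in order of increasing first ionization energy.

Rb < B < Be < Xe < Kr

Be is in period 2, group 2; B is in period 2, group 13; Kr is in period 4, group 18; Rb is in period 5, group 1; Xe is in period 5, group 18.
IE₁ increases left→right with effective nuclear charge and decreases top→bottom as the valence shell moves farther out.
Here both period and group differ, so the two effects have to be weighed against each other.
B > Rb: relative to Rb, both the across-period and down-group shifts push B's first ionization energy up.
Be > B: this pair runs against the simple trend — see the exception note.
Xe > Be: period and group pull opposite ways; the across-period shift dominates (1170 vs 900 kJ/mol).
Kr > Xe: Kr sits above Xe in group 18, so the down-group effect alone puts Kr higher.
Note the exception: Be has a higher first ionization energy than B, contrary to the simple trend — removing B's lone 2p electron is easier than breaking Be's filled 2s².
Tabulated first ionization energy (kJ/mol): Be 900, B 801, Kr 1351, Rb 403, Xe 1170.
So from lowest to highest: Rb < B < Be < Xe < Kr.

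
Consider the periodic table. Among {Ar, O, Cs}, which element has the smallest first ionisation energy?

Cs

O is in period 2, group 16; Ar is in period 3, group 18; Cs is in period 6, group 1.
Removing the outermost electron gets harder across a period and easier down a group.
Here both period and group differ, so the two effects have to be weighed against each other.
O > Cs: relative to Cs, both the across-period and down-group shifts push O's first ionization energy up.
Ar > O: period and group pull opposite ways; the across-period shift dominates (1521 vs 1314 kJ/mol).
Approximate values (kJ/mol): O 1314, Ar 1521, Cs 376.
The smallest first ionisation energy among these belongs to Cs.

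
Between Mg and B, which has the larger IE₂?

B

Consider each +1 ion: Mg⁺ still has 1 valence electron; B⁺ still has 2 valence electrons.
All are still removing valence electrons, so compare the +1 ions as you would atoms: IE_2 generally rises across a period (higher Z_eff) and falls down a group (larger shell), subject to the usual subshell exceptions.
Valence configurations: Mg⁺ [Ne]3s¹, B⁺ [He]2s².
The numbers (kJ/mol): Mg 1451, B 2427.
Overall IE_2 order: Mg < B.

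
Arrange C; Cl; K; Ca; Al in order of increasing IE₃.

Al, Cl, K, C, Ca

After 2 electrons have been removed, what remains? C²⁺ still has 2 valence electrons; Cl²⁺ still has 5 valence electrons; K²⁺ is already 1 electron into the core; Ca²⁺ is the bare [Ar] core; Al²⁺ still has 1 valence electron.
Usually core removal costs more than valence removal, but here the competition is close: a tightly held n=2 valence electron can cost more to remove than an n=3 core electron, so the actual values have to decide it.
Valence configurations: C²⁺ [He]2s², Cl²⁺ [Ne]3s²3p³, Al²⁺ [Ne]3s¹.
The numbers (kJ/mol): C 4620, Cl 3822, K 4420, Ca 4912, Al 2745.
Hence IE_3: Al < Cl < K < C < Ca.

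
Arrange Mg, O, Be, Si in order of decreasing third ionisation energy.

Be > Mg > O > Si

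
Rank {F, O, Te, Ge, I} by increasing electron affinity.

Adding an electron releases more energy for atoms nearer the top right (short of the noble gases).
These span different periods and groups, so the two trends combine.
O > Ge: relative to Ge, both the across-period and down-group shifts push O's electron affinity up.
Te > O: this pair runs against the simple trend — see the exception note.
I > Te: I lies to the right of Te in period 5, so the across-period effect alone puts I higher.
F > I: they share group 17; the group trend gives F the larger value.
Note the exception: Te has a higher electron affinity than O, contrary to the simple trend — O's compact 2p subshell gives strong electron–electron repulsion on the added electron.
Approximate values (kJ/mol): O 141, F 328, Ge 119, Te 190, I 295.
So from lowest to highest: Ge < O < Te < I < F.

Ge < O < Te < I < F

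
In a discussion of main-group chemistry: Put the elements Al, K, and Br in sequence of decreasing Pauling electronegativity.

Br > Al > K

Al is in period 3, group 13; K is in period 4, group 1; Br is in period 4, group 17.
EN rises left→right (higher Z_eff, smaller atoms) and falls top→bottom (larger, more shielded atoms).
Neither a single period nor a single group — weigh both effects.
Al > K: relative to K, both the across-period and down-group shifts push Al's electronegativity up.
Br > Al: the two effects oppose for this pair; the across-period effect wins (2.96 vs 1.61).
For reference (Pauling): Al 1.61, K 0.82, Br 2.96.
So from highest to lowest: Br > Al > K.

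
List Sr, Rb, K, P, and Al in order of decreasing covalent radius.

Rb > K > Sr > Al > P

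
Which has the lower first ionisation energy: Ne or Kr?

Kr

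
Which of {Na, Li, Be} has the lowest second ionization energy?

Be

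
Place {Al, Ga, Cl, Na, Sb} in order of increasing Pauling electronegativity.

Na is in period 3, group 1; Al is in period 3, group 13; Cl is in period 3, group 17; Ga is in period 4, group 13; Sb is in period 5, group 15.
Electronegativity increases across a period and decreases down a group, tracking effective nuclear charge and atomic size.
These span different periods and groups, so the two trends combine.
Al > Na: Al lies to the right of Na in period 3, so the across-period effect alone puts Al higher.
Ga > Al: this pair runs against the simple trend — see the exception note.
Sb > Ga: period and group pull opposite ways; the across-period shift dominates (2.05 vs 1.81).
Cl > Sb: both effects reinforce here, so Cl is clearly the higher of the two.
Note the exception: Ga has a higher electronegativity than Al, contrary to the simple trend — poor shielding by filled d (and f) subshells raises the heavier element's effective nuclear charge more than the simple down-group trend predicts.
Approximate values (Pauling): Na 0.93, Al 1.61, Cl 3.16, Ga 1.81, Sb 2.05.
So from lowest to highest: Na < Al < Ga < Sb < Cl.

Na < Al < Ga < Sb < Cl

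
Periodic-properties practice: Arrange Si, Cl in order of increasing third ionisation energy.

Si < Cl

After 2 electrons have been removed, what remains? Si²⁺ still has 2 valence electrons; Cl²⁺ still has 5 valence electrons.
All are still removing valence electrons, so compare the +2 ions as you would atoms: IE_3 generally rises across a period (higher Z_eff) and falls down a group (larger shell), subject to the usual subshell exceptions.
Valence configurations: Si²⁺ [Ne]3s², Cl²⁺ [Ne]3s²3p³.
Tabulated IE_3 (kJ/mol): Si 3232, Cl 3822.
Overall IE_3 order: Si < Cl.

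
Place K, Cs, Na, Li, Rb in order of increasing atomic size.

Li < Na < K < Rb < Cs

Li is in period 2, group 1; Na is in period 3, group 1; K is in period 4, group 1; Rb is in period 5, group 1; Cs is in period 6, group 1.
Across a period the added protons contract the valence shell; down a group each new principal shell makes the atom larger.
All are in group 1, so atomic radius increases down the group.
So from smallest to largest: Li < Na < K < Rb < Cs.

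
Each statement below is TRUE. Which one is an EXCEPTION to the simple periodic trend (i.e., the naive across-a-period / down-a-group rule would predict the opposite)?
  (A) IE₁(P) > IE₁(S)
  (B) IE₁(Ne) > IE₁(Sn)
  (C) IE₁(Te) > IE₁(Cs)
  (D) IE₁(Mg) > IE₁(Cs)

(A)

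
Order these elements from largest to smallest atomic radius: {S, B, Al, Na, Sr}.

Atomic radius shrinks across a period as nuclear charge pulls the same shell inward, and grows down a group as new shells are added.
Neither a single period nor a single group — weigh both effects.
S > B: the two effects oppose for this pair; the down-group effect wins (103 vs 85 pm).
Al > S: Al lies to the left of S in period 3, so the across-period effect alone puts Al larger.
Na > Al: Na lies to the left of Al in period 3, so the across-period effect alone puts Na larger.
Sr > Na: period and group pull opposite ways; the down-group shift dominates (185 vs 155 pm).
For reference (pm): B 85, Na 155, Al 126, S 103, Sr 185.
So from largest to smallest: Sr > Na > Al > S > B.

Sr, Na, Al, S, B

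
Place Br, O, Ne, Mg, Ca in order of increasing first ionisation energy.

Ca < Mg < Br < O < Ne

O is in period 2, group 16; Ne is in period 2, group 18; Mg is in period 3, group 2; Ca is in period 4, group 2; Br is in period 4, group 17.
IE₁ increases left→right with effective nuclear charge and decreases top→bottom as the valence shell moves farther out.
These span different periods and groups, so the two trends combine.
Mg > Ca: they share group 2; the group trend gives Mg the larger value.
Br > Mg: the two effects oppose for this pair; the across-period effect wins (1140 vs 738 kJ/mol).
O > Br: period and group pull opposite ways; the down-group shift dominates (1314 vs 1140 kJ/mol).
Ne > O: Ne lies to the right of O in period 2, so the across-period effect alone puts Ne higher.
Approximate values (kJ/mol): O 1314, Ne 2081, Mg 738, Ca 590, Br 1140.
So from lowest to highest: Ca < Mg < Br < O < Ne.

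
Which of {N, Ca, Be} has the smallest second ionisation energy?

Consider each +1 ion: N⁺ still has 4 valence electrons; Ca⁺ still has 1 valence electron; Be⁺ still has 1 valence electron.
All are still removing valence electrons, so compare the +1 ions as you would atoms: IE_2 generally rises across a period (higher Z_eff) and falls down a group (larger shell), subject to the usual subshell exceptions.
Valence configurations: N⁺ [He]2s²2p², Ca⁺ [Ar]4s¹, Be⁺ [He]2s¹.
Tabulated IE_2 (kJ/mol): N 2856, Ca 1145, Be 1757.
Overall IE_2 order: Ca < Be < N.

Ca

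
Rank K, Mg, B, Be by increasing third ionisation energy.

B, K, Mg, Be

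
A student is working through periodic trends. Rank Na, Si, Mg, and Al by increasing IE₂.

After 1 electron has been removed, what remains? Na⁺ is the bare [Ne] core; Si⁺ still has 3 valence electrons; Mg⁺ still has 1 valence electron; Al⁺ still has 2 valence electrons.
Breaking into a closed-shell core is much more expensive than removing a leftover valence electron — Na has the largest IE_2 here.
Valence configurations: Si⁺ [Ne]3s²3p¹, Mg⁺ [Ne]3s¹, Al⁺ [Ne]3s².
Si⁺ loses a lone 3p electron whereas Al⁺ must break into a filled 3s² pair, so IE_2(Al) > IE_2(Si) even though Si has the higher nuclear charge.
Approximate IE_2 values (kJ/mol): Na 4562, Si 1577, Mg 1451, Al 1817.
Overall IE_2 order: Mg < Si < Al < Na.

Mg < Si < Al < Na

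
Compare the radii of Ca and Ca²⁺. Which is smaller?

Forming Ca²⁺ removes 2 electrons from Ca. Fewer electrons for the same nuclear charge means less shielding and a higher Z_eff on the remaining electrons, and for main-group metals the entire outer shell is lost.
A cation is smaller than its parent atom: Ca²⁺ < Ca.

Ca²⁺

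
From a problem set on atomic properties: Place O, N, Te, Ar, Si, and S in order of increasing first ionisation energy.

Si < Te < S < O < N < Ar

N is in period 2, group 15; O is in period 2, group 16; Si is in period 3, group 14; S is in period 3, group 16; Ar is in period 3, group 18; Te is in period 5, group 16.
IE₁ increases left→right with effective nuclear charge and decreases top→bottom as the valence shell moves farther out.
Here both period and group differ, so the two effects have to be weighed against each other.
Te > Si: the two effects oppose for this pair; the across-period effect wins (869 vs 786 kJ/mol).
S > Te: S sits above Te in group 16, so the down-group effect alone puts S higher.
O > S: O sits above S in group 16, so the down-group effect alone puts O higher.
N > O: this pair runs against the simple trend — see the exception note.
Ar > N: period and group pull opposite ways; the across-period shift dominates (1521 vs 1402 kJ/mol).
Note the exception: N has a higher first ionization energy than O, contrary to the simple trend — pairing an electron in O's 2p⁴ costs repulsion energy, so O ionizes more easily than half-filled N (2p³).
Tabulated first ionization energy (kJ/mol): N 1402, O 1314, Si 786, S 1000, Ar 1521, Te 869.
So from lowest to highest: Si < Te < S < O < N < Ar.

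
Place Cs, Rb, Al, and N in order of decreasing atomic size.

N is in period 2, group 15; Al is in period 3, group 13; Rb is in period 5, group 1; Cs is in period 6, group 1.
Moving right in a period, electrons are added to the same shell under a stronger nuclear pull, so atoms get smaller; moving down, a new shell is opened and atoms get larger.
Neither a single period nor a single group — weigh both effects.
Al > N: both effects reinforce here, so Al is clearly the larger of the two.
Rb > Al: both effects reinforce here, so Rb is clearly the larger of the two.
Cs > Rb: they share group 1; the group trend gives Cs the larger value.
Approximate values (pm): N 71, Al 126, Rb 210, Cs 232.
So from largest to smallest: Cs > Rb > Al > N.

Cs > Rb > Al > N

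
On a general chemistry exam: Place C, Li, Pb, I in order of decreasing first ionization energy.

Li is in period 2, group 1; C is in period 2, group 14; I is in period 5, group 17; Pb is in period 6, group 14.
First ionization energy rises across a period (greater Z_eff holds electrons more tightly) and falls down a group (valence electrons are farther from the nucleus).
These span different periods and groups, so the two trends combine.
Pb > Li: period and group pull opposite ways; the across-period shift dominates (716 vs 520 kJ/mol).
I > Pb: relative to Pb, both the across-period and down-group shifts push I's first ionization energy up.
C > I: period and group pull opposite ways; the down-group shift dominates (1086 vs 1008 kJ/mol).
Tabulated first ionization energy (kJ/mol): Li 520, C 1086, I 1008, Pb 716.
So from highest to lowest: C > I > Pb > Li.

C > I > Pb > Li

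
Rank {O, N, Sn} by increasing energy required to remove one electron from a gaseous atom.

Sn < O < N

N is in period 2, group 15; O is in period 2, group 16; Sn is in period 5, group 14.
First ionization energy rises across a period (greater Z_eff holds electrons more tightly) and falls down a group (valence electrons are farther from the nucleus).
Here both period and group differ, so the two effects have to be weighed against each other.
O > Sn: both effects reinforce here, so O is clearly the higher of the two.
N > O: this pair runs against the simple trend — see the exception note.
Note the exception: N has a higher first ionization energy than O, contrary to the simple trend — pairing an electron in O's 2p⁴ costs repulsion energy, so O ionizes more easily than half-filled N (2p³).
For reference (kJ/mol): N 1402, O 1314, Sn 709.
So from lowest to highest: Sn < O < N.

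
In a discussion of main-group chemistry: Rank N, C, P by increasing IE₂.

Consider each +1 ion: N⁺ still has 4 valence electrons; C⁺ still has 3 valence electrons; P⁺ still has 4 valence electrons.
All are still removing valence electrons, so compare the +1 ions as you would atoms: IE_2 generally rises across a period (higher Z_eff) and falls down a group (larger shell), subject to the usual subshell exceptions.
Valence configurations: N⁺ [He]2s²2p², C⁺ [He]2s²2p¹, P⁺ [Ne]3s²3p².
The numbers (kJ/mol): N 2856, C 2353, P 1907.
Overall IE_2 order: P < C < N.

P < C < N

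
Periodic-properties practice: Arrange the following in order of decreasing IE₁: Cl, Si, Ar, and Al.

Removing the outermost electron gets harder across a period and easier down a group.
All lie in period 3, so first ionization energy increases left to right.
So from highest to lowest: Ar > Cl > Si > Al.

Ar > Cl > Si > Al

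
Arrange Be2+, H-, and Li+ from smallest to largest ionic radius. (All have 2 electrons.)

Be2+ < Li+ < H-

All of these have 2 electrons, so size is governed by nuclear charge alone: the more protons, the stronger the pull on the same electron cloud, and the smaller the ion.
Nuclear charges: Be2+ (Z=4), Li+ (Z=3), H- (Z=1).
Smallest to largest: Be2+ < Li+ < H-.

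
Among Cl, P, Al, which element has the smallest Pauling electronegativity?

Electronegativity increases across a period and decreases down a group, tracking effective nuclear charge and atomic size.
All lie in period 3, so electronegativity increases left to right.
The smallest Pauling electronegativity among these belongs to Al.

Al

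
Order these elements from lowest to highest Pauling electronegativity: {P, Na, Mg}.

Na is in period 3, group 1; Mg is in period 3, group 2; P is in period 3, group 15.
Smaller atoms with higher effective nuclear charge are more electronegative.
All lie in period 3, so electronegativity increases left to right.
So from lowest to highest: Na < Mg < P.

Na < Mg < P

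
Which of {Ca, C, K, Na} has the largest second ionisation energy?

IE_2 is the cost of taking one more electron from the +1 cation: Ca⁺ still has 1 valence electron; C⁺ still has 3 valence electrons; K⁺ is the bare [Ar] core; Na⁺ is the bare [Ne] core.
Breaking into a closed-shell core is much more expensive than removing a leftover valence electron — K and Na have the largest IE_2 here.
Valence configurations: Ca⁺ [Ar]4s¹, C⁺ [He]2s²2p¹.
Approximate IE_2 values (kJ/mol): Ca 1145, C 2353, K 3052, Na 4562.
Overall IE_2 order: Ca < C < K < Na.

Na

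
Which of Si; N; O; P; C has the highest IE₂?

O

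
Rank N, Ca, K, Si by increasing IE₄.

IE_4 is the cost of taking one more electron from the +3 cation: N³⁺ still has 2 valence electrons; Ca³⁺ is already 1 electron into the core; K³⁺ is already 2 electrons into the core; Si³⁺ still has 1 valence electron.
Usually core removal costs more than valence removal, but here the competition is close: a tightly held n=2 valence electron can cost more to remove than an n=3 core electron, so the actual values have to decide it.
Valence configurations: N³⁺ [He]2s², Si³⁺ [Ne]3s¹.
Approximate IE_4 values (kJ/mol): N 7475, Ca 6491, K 5877, Si 4356.
Putting it together, IE_4: Si < K < Ca < N.

Si, K, Ca, N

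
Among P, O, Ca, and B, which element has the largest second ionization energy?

O

Consider each +1 ion: P⁺ still has 4 valence electrons; O⁺ still has 5 valence electrons; Ca⁺ still has 1 valence electron; B⁺ still has 2 valence electrons.
All are still removing valence electrons, so compare the +1 ions as you would atoms: IE_2 generally rises across a period (higher Z_eff) and falls down a group (larger shell), subject to the usual subshell exceptions.
Valence configurations: P⁺ [Ne]3s²3p², O⁺ [He]2s²2p³, Ca⁺ [Ar]4s¹, B⁺ [He]2s².
Approximate IE_2 values (kJ/mol): P 1907, O 3388, Ca 1145, B 2427.
Putting it together, IE_2: Ca < P < B < O.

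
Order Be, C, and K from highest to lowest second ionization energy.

Consider each +1 ion: Be⁺ still has 1 valence electron; C⁺ still has 3 valence electrons; K⁺ is the bare [Ar] core.
Pulling an electron out of a noble-gas core costs far more than removing a remaining valence electron, so K sits at the high end of IE_2.
Valence configurations: Be⁺ [He]2s¹, C⁺ [He]2s²2p¹.
Tabulated IE_2 (kJ/mol): Be 1757, C 2353, K 3052.
So the second ionization energies run Be < C < K.

K > C > Be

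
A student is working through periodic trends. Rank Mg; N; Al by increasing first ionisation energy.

N is in period 2, group 15; Mg is in period 3, group 2; Al is in period 3, group 13.
IE₁ increases left→right with effective nuclear charge and decreases top→bottom as the valence shell moves farther out.
These span different periods and groups, so the two trends combine.
Mg > Al: this pair runs against the simple trend — see the exception note.
N > Mg: both effects reinforce here, so N is clearly the higher of the two.
Note the exception: Mg has a higher first ionization energy than Al, contrary to the simple trend — Al's single 3p electron is easier to remove than one from Mg's filled 3s².
For reference (kJ/mol): N 1402, Mg 738, Al 578.
So from lowest to highest: Al < Mg < N.

Al < Mg < N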